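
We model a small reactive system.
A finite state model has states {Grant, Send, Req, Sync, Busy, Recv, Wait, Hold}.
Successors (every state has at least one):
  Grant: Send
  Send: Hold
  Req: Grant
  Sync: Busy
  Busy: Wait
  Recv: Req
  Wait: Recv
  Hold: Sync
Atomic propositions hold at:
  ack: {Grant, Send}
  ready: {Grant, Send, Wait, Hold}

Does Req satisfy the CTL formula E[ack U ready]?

No

E[ack U ready]: least fixpoint, start Z0 = Sat(ready) = {Grant, Send, Wait, Hold}, add states in Sat(ack) with some successor in Z. Already a fixed point.
Sat(E[ack U ready]) = {Grant, Send, Wait, Hold}
Req ∉ Sat(E[ack U ready]) = {Grant, Send, Wait, Hold}, so the formula does not hold at Req.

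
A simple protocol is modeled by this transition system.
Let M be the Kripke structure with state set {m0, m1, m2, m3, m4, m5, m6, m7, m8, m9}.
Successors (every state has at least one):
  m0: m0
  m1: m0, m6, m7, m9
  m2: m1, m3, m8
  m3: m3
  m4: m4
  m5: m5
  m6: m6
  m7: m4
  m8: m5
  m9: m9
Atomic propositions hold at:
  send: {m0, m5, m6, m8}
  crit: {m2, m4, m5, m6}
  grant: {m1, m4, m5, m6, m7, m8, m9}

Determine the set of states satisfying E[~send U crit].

{m1, m2, m4, m5, m6, m7}

Sat(~send) = {m1, m2, m3, m4, m7, m9}
E[~send U crit]: least fixpoint, start Z0 = Sat(crit) = {m2, m4, m5, m6}, add states in Sat(~send) with some successor in Z. Z1 = {m1, m2, m4, m5, m6, m7}; fixed.
Sat(E[~send U crit]) = {m1, m2, m4, m5, m6, m7}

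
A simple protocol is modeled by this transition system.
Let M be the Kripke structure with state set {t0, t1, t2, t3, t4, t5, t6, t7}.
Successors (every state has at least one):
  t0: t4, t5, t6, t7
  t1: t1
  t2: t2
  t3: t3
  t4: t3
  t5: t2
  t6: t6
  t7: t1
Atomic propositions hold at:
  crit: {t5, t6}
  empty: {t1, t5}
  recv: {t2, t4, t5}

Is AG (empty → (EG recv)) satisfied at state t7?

No

EG recv: greatest fixpoint, start Z0 = {t2, t4, t5}, keep only states in Sat with some successor in Z. Z1 = {t2, t5}; fixed.
Sat(EG recv) = {t2, t5}
Sat(empty → (EG recv)) = {t0, t2, t3, t4, t5, t6, t7}
AG (empty → (EG recv)): greatest fixpoint, start Z0 = {t0, t2, t3, t4, t5, t6, t7}, keep only states in Sat with every successor in Z. Z1 = {t0, t2, t3, t4, t5, t6}; Z2 = {t2, t3, t4, t5, t6}; fixed.
Sat(AG (empty → (EG recv))) = {t2, t3, t4, t5, t6}
t7 ∉ Sat(AG (empty → (EG recv))) = {t2, t3, t4, t5, t6}, so the formula does not hold at t7.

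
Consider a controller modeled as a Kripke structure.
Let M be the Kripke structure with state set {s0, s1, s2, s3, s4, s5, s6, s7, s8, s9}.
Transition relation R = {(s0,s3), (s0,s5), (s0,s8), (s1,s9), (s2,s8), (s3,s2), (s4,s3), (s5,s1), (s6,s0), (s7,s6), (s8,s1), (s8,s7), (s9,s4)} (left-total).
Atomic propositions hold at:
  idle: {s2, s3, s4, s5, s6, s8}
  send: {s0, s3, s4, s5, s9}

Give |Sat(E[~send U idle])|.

Sat(~send) = {s1, s2, s6, s7, s8}
E[~send U idle]: least fixpoint, start Z0 = Sat(idle) = {s2, s3, s4, s5, s6, s8}, add states in Sat(~send) with some successor in Z. Z1 = {s2, s3, s4, s5, s6, s7, s8}; fixed.
Sat(E[~send U idle]) = {s2, s3, s4, s5, s6, s7, s8}
|Sat(E[~send U idle])| = |{s2, s3, s4, s5, s6, s7, s8}| = 7.

7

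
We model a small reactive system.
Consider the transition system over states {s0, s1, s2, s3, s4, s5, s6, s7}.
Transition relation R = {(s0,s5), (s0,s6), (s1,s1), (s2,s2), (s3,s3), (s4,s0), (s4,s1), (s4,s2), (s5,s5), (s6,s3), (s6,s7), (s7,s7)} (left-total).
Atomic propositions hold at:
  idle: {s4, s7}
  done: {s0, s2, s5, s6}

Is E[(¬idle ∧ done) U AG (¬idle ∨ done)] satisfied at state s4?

No

Sat(¬idle) = {s0, s1, s2, s3, s5, s6}
Sat(¬idle ∧ done) = {s0, s2, s5, s6}
Sat(¬idle ∨ done) = {s0, s1, s2, s3, s5, s6}
AG (¬idle ∨ done): greatest fixpoint, start Z0 = {s0, s1, s2, s3, s5, s6}, keep only states in Sat with every successor in Z. Z1 = {s0, s1, s2, s3, s5}; Z2 = {s1, s2, s3, s5}; fixed.
Sat(AG (¬idle ∨ done)) = {s1, s2, s3, s5}
E[(¬idle ∧ done) U AG (¬idle ∨ done)]: least fixpoint, start Z0 = Sat(AG (¬idle ∨ done)) = {s1, s2, s3, s5}, add states in Sat(¬idle ∧ done) with some successor in Z. Z1 = {s0, s1, s2, s3, s5, s6}; fixed.
Sat(E[(¬idle ∧ done) U AG (¬idle ∨ done)]) = {s0, s1, s2, s3, s5, s6}
s4 ∉ Sat(E[(¬idle ∧ done) U AG (¬idle ∨ done)]) = {s0, s1, s2, s3, s5, s6}, so the formula does not hold at s4.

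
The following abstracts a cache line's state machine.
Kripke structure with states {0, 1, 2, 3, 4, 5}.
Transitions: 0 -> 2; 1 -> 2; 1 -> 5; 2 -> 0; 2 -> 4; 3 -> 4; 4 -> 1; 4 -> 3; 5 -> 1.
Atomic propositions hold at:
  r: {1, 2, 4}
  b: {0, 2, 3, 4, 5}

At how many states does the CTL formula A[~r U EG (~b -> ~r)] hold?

4

Sat(~r) = {0, 3, 5}
Sat(~b) = {1}
Sat(~b -> ~r) = {0, 2, 3, 4, 5}
EG (~b -> ~r): greatest fixpoint, start Z0 = {0, 2, 3, 4, 5}, keep only states in Sat with some successor in Z. Z1 = {0, 2, 3, 4}; fixed.
Sat(EG (~b -> ~r)) = {0, 2, 3, 4}
A[~r U EG (~b -> ~r)]: least fixpoint, start Z0 = Sat(EG (~b -> ~r)) = {0, 2, 3, 4}, add states in Sat(~r) with every successor in Z. Already a fixed point.
Sat(A[~r U EG (~b -> ~r)]) = {0, 2, 3, 4}
|Sat(A[~r U EG (~b -> ~r)])| = |{0, 2, 3, 4}| = 4.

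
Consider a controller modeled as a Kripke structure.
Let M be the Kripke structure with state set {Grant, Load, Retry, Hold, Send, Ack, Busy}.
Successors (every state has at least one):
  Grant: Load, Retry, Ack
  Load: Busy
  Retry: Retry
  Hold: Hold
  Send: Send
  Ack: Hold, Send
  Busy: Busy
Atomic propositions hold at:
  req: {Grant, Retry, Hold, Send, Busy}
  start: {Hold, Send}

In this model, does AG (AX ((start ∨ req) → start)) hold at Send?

Sat(start ∨ req) = {Grant, Retry, Hold, Send, Busy}
Sat((start ∨ req) → start) = {Load, Hold, Send, Ack}
Sat(AX ((start ∨ req) → start)) = {s : every successor in {Load, Hold, Send, Ack}} = {Hold, Send, Ack}
AG (AX ((start ∨ req) → start)): greatest fixpoint, start Z0 = {Hold, Send, Ack}, keep only states in Sat with every successor in Z. Already a fixed point.
Sat(AG (AX ((start ∨ req) → start))) = {Hold, Send, Ack}
Send ∈ Sat(AG (AX ((start ∨ req) → start))) = {Hold, Send, Ack}, so the formula holds at Send.

Yes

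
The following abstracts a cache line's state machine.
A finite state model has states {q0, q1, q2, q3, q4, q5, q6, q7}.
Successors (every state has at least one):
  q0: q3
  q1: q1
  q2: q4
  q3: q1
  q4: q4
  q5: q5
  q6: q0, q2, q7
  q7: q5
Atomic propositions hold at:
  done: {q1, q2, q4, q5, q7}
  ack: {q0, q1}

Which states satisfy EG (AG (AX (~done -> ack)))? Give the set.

Sat(~done) = {q0, q3, q6}
Sat(~done -> ack) = {q0, q1, q2, q4, q5, q7}
Sat(AX (~done -> ack)) = {s : every successor in {q0, q1, q2, q4, q5, q7}} = {q1, q2, q3, q4, q5, q6, q7}
AG (AX (~done -> ack)): greatest fixpoint, start Z0 = {q1, q2, q3, q4, q5, q6, q7}, keep only states in Sat with every successor in Z. Z1 = {q1, q2, q3, q4, q5, q7}; fixed.
Sat(AG (AX (~done -> ack))) = {q1, q2, q3, q4, q5, q7}
EG (AG (AX (~done -> ack))): greatest fixpoint, start Z0 = {q1, q2, q3, q4, q5, q7}, keep only states in Sat with some successor in Z. Already a fixed point.
Sat(EG (AG (AX (~done -> ack)))) = {q1, q2, q3, q4, q5, q7}

{q1, q2, q3, q4, q5, q7}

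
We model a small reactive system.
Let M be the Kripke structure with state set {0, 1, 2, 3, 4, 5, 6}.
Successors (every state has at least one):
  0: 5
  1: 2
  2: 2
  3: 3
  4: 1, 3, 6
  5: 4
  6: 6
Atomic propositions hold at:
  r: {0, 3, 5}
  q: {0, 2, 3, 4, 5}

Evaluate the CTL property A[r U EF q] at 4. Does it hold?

EF q: least fixpoint, start Z0 = {0, 2, 3, 4, 5}, add states with some successor in Z. Z1 = {0, 1, 2, 3, 4, 5}; fixed.
Sat(EF q) = {0, 1, 2, 3, 4, 5}
A[r U EF q]: least fixpoint, start Z0 = Sat(EF q) = {0, 1, 2, 3, 4, 5}, add states in Sat(r) with every successor in Z. Already a fixed point.
Sat(A[r U EF q]) = {0, 1, 2, 3, 4, 5}
4 ∈ Sat(A[r U EF q]) = {0, 1, 2, 3, 4, 5}, so the formula holds at 4.

Yes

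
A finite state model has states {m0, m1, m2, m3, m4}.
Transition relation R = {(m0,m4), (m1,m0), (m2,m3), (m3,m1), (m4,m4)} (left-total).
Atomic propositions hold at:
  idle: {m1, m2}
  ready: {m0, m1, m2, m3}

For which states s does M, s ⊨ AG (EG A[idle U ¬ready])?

{m4}

Sat(¬ready) = {m4}
A[idle U ¬ready]: least fixpoint, start Z0 = Sat(¬ready) = {m4}, add states in Sat(idle) with every successor in Z. Already a fixed point.
Sat(A[idle U ¬ready]) = {m4}
EG A[idle U ¬ready]: greatest fixpoint, start Z0 = {m4}, keep only states in Sat with some successor in Z. Already a fixed point.
Sat(EG A[idle U ¬ready]) = {m4}
AG (EG A[idle U ¬ready]): greatest fixpoint, start Z0 = {m4}, keep only states in Sat with every successor in Z. Already a fixed point.
Sat(AG (EG A[idle U ¬ready])) = {m4}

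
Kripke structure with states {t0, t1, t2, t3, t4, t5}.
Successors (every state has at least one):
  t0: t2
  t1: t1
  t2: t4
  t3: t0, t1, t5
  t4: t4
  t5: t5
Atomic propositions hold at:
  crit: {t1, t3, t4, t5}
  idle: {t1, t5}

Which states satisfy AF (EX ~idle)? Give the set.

Sat(~idle) = {t0, t2, t3, t4}
Sat(EX ~idle) = {s : some successor in {t0, t2, t3, t4}} = {t0, t2, t3, t4}
AF (EX ~idle): least fixpoint, start Z0 = {t0, t2, t3, t4}, add states with every successor in Z. Already a fixed point.
Sat(AF (EX ~idle)) = {t0, t2, t3, t4}

{t0, t2, t3, t4}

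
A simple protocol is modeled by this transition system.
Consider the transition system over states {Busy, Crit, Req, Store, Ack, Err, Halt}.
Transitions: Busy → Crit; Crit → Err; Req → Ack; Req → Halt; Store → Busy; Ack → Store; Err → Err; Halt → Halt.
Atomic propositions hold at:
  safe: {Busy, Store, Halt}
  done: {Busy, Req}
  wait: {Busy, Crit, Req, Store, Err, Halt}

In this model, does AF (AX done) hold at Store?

Sat(AX done) = {s : every successor in {Busy, Req}} = {Store}
AF (AX done): least fixpoint, start Z0 = {Store}, add states with every successor in Z. Z1 = {Store, Ack}; fixed.
Sat(AF (AX done)) = {Store, Ack}
Store ∈ Sat(AF (AX done)) = {Store, Ack}, so the formula holds at Store.

Yes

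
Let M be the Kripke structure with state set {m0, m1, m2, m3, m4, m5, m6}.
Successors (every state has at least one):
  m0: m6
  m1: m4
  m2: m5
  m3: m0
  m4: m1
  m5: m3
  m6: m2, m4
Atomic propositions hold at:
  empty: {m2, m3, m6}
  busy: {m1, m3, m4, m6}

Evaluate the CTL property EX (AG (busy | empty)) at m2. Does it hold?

Sat(busy | empty) = {m1, m2, m3, m4, m6}
AG (busy | empty): greatest fixpoint, start Z0 = {m1, m2, m3, m4, m6}, keep only states in Sat with every successor in Z. Z1 = {m1, m4, m6}; Z2 = {m1, m4}; fixed.
Sat(AG (busy | empty)) = {m1, m4}
Sat(EX (AG (busy | empty))) = {s : some successor in {m1, m4}} = {m1, m4, m6}
m2 ∉ Sat(EX (AG (busy | empty))) = {m1, m4, m6}, so the formula does not hold at m2.

No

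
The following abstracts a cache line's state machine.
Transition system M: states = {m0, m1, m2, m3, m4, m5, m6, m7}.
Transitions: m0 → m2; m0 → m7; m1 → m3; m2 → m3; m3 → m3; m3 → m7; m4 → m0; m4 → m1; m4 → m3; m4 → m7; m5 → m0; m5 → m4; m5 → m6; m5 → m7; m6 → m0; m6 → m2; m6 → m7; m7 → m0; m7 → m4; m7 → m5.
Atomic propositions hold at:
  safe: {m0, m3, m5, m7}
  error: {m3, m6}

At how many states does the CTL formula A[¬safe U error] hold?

Sat(¬safe) = {m1, m2, m4, m6}
A[¬safe U error]: least fixpoint, start Z0 = Sat(error) = {m3, m6}, add states in Sat(¬safe) with every successor in Z. Z1 = {m1, m2, m3, m6}; fixed.
Sat(A[¬safe U error]) = {m1, m2, m3, m6}
|Sat(A[¬safe U error])| = |{m1, m2, m3, m6}| = 4.

4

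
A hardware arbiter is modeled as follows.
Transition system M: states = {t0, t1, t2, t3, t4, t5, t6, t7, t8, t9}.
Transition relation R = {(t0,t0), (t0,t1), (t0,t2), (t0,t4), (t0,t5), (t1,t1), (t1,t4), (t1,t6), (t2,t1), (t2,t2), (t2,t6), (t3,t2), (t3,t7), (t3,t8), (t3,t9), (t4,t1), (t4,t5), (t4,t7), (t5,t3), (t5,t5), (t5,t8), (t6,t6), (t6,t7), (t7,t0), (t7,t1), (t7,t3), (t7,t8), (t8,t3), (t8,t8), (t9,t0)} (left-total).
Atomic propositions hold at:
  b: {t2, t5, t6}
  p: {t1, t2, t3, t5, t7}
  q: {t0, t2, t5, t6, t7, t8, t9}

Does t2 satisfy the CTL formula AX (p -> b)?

Sat(p -> b) = {t0, t2, t4, t5, t6, t8, t9}
Sat(AX (p -> b)) = {s : every successor in {t0, t2, t4, t5, t6, t8, t9}} = {t9}
t2 ∉ Sat(AX (p -> b)) = {t9}, so the formula does not hold at t2.

No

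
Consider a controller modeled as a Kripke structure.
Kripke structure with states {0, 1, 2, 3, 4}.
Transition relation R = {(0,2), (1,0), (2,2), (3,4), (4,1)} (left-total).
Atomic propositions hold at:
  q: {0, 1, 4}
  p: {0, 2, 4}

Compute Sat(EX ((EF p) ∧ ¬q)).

EF p: least fixpoint, start Z0 = {0, 2, 4}, add states with some successor in Z. Z1 = {0, 1, 2, 3, 4}; fixed.
Sat(EF p) = {0, 1, 2, 3, 4}
Sat(¬q) = {2, 3}
Sat((EF p) ∧ ¬q) = {2, 3}
Sat(EX ((EF p) ∧ ¬q)) = {s : some successor in {2, 3}} = {0, 2}

{0, 2}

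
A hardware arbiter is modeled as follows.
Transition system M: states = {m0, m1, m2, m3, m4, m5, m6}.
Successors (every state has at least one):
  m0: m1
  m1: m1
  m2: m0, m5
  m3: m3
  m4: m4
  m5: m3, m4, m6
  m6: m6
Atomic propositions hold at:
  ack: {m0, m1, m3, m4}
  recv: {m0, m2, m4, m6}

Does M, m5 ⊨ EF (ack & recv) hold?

Sat(ack & recv) = {m0, m4}
EF (ack & recv): least fixpoint, start Z0 = {m0, m4}, add states with some successor in Z. Z1 = {m0, m2, m4, m5}; fixed.
Sat(EF (ack & recv)) = {m0, m2, m4, m5}
m5 ∈ Sat(EF (ack & recv)) = {m0, m2, m4, m5}, so the formula holds at m5.

Yes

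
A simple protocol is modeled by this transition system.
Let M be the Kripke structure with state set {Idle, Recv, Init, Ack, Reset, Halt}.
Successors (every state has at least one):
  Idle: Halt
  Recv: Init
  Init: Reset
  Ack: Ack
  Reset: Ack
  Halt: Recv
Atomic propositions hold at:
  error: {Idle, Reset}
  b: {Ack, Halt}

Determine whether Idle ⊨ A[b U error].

A[b U error]: least fixpoint, start Z0 = Sat(error) = {Idle, Reset}, add states in Sat(b) with every successor in Z. Already a fixed point.
Sat(A[b U error]) = {Idle, Reset}
Idle ∈ Sat(A[b U error]) = {Idle, Reset}, so the formula holds at Idle.

Yes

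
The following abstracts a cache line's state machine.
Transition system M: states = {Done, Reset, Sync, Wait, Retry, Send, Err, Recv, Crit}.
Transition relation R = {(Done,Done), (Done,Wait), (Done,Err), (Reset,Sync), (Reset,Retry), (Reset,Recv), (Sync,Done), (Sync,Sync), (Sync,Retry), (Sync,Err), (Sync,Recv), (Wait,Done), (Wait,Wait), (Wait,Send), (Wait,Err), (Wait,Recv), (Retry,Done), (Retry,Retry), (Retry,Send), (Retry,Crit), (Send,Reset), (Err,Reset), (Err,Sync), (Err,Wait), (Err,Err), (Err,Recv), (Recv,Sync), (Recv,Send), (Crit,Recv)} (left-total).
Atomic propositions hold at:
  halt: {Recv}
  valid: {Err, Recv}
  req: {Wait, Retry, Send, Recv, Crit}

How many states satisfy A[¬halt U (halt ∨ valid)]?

Sat(¬halt) = {Done, Reset, Sync, Wait, Retry, Send, Err, Crit}
Sat(halt ∨ valid) = {Err, Recv}
A[¬halt U (halt ∨ valid)]: least fixpoint, start Z0 = Sat((halt ∨ valid)) = {Err, Recv}, add states in Sat(¬halt) with every successor in Z. Z1 = {Err, Recv, Crit}; fixed.
Sat(A[¬halt U (halt ∨ valid)]) = {Err, Recv, Crit}
|Sat(A[¬halt U (halt ∨ valid)])| = |{Err, Recv, Crit}| = 3.

3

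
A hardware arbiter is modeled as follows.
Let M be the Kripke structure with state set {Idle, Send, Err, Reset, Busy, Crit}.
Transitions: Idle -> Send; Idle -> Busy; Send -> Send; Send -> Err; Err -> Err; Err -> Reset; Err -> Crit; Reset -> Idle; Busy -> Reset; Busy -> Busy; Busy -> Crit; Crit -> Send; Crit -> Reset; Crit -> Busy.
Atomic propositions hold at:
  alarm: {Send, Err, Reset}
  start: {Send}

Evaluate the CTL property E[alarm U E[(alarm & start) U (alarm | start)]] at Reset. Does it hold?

Sat(alarm & start) = {Send}
Sat(alarm | start) = {Send, Err, Reset}
E[(alarm & start) U (alarm | start)]: least fixpoint, start Z0 = Sat((alarm | start)) = {Send, Err, Reset}, add states in Sat(alarm & start) with some successor in Z. Already a fixed point.
Sat(E[(alarm & start) U (alarm | start)]) = {Send, Err, Reset}
E[alarm U E[(alarm & start) U (alarm | start)]]: least fixpoint, start Z0 = Sat(E[(alarm & start) U (alarm | start)]) = {Send, Err, Reset}, add states in Sat(alarm) with some successor in Z. Already a fixed point.
Sat(E[alarm U E[(alarm & start) U (alarm | start)]]) = {Send, Err, Reset}
Reset ∈ Sat(E[alarm U E[(alarm & start) U (alarm | start)]]) = {Send, Err, Reset}, so the formula holds at Reset.

Yes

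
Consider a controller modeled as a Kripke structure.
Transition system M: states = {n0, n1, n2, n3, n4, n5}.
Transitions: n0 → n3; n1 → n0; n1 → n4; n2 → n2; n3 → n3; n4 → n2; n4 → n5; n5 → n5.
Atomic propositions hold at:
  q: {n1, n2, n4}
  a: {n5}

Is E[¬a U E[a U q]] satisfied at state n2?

Yes

Sat(¬a) = {n0, n1, n2, n3, n4}
E[a U q]: least fixpoint, start Z0 = Sat(q) = {n1, n2, n4}, add states in Sat(a) with some successor in Z. Already a fixed point.
Sat(E[a U q]) = {n1, n2, n4}
E[¬a U E[a U q]]: least fixpoint, start Z0 = Sat(E[a U q]) = {n1, n2, n4}, add states in Sat(¬a) with some successor in Z. Already a fixed point.
Sat(E[¬a U E[a U q]]) = {n1, n2, n4}
n2 ∈ Sat(E[¬a U E[a U q]]) = {n1, n2, n4}, so the formula holds at n2.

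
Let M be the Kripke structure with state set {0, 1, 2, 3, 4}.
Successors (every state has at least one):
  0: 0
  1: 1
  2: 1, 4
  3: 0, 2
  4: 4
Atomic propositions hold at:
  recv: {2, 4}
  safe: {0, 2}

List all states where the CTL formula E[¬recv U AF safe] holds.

Sat(¬recv) = {0, 1, 3}
AF safe: least fixpoint, start Z0 = {0, 2}, add states with every successor in Z. Z1 = {0, 2, 3}; fixed.
Sat(AF safe) = {0, 2, 3}
E[¬recv U AF safe]: least fixpoint, start Z0 = Sat(AF safe) = {0, 2, 3}, add states in Sat(¬recv) with some successor in Z. Already a fixed point.
Sat(E[¬recv U AF safe]) = {0, 2, 3}

{0, 2, 3}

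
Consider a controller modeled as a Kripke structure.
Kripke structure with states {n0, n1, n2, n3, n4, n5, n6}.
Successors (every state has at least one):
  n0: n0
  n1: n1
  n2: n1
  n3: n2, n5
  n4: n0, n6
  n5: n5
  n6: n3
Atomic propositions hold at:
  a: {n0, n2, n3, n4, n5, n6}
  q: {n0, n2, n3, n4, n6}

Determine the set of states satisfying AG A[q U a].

A[q U a]: least fixpoint, start Z0 = Sat(a) = {n0, n2, n3, n4, n5, n6}, add states in Sat(q) with every successor in Z. Already a fixed point.
Sat(A[q U a]) = {n0, n2, n3, n4, n5, n6}
AG A[q U a]: greatest fixpoint, start Z0 = {n0, n2, n3, n4, n5, n6}, keep only states in Sat with every successor in Z. Z1 = {n0, n3, n4, n5, n6}; Z2 = {n0, n4, n5, n6}; Z3 = {n0, n4, n5}; Z4 = {n0, n5}; fixed.
Sat(AG A[q U a]) = {n0, n5}

{n0, n5}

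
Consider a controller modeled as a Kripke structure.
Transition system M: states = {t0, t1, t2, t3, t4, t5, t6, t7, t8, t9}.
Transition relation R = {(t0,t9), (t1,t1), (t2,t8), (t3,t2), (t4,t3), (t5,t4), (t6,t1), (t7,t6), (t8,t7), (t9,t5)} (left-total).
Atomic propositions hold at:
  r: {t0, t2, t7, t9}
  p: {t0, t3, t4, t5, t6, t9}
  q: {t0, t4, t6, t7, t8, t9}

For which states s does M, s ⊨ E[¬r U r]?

{t0, t2, t3, t4, t5, t7, t8, t9}

Sat(¬r) = {t1, t3, t4, t5, t6, t8}
E[¬r U r]: least fixpoint, start Z0 = Sat(r) = {t0, t2, t7, t9}, add states in Sat(¬r) with some successor in Z. Z1 = {t0, t2, t3, t7, t8, t9}; Z2 = {t0, t2, t3, t4, t7, t8, t9}; Z3 = {t0, t2, t3, t4, t5, t7, t8, t9}; fixed.
Sat(E[¬r U r]) = {t0, t2, t3, t4, t5, t7, t8, t9}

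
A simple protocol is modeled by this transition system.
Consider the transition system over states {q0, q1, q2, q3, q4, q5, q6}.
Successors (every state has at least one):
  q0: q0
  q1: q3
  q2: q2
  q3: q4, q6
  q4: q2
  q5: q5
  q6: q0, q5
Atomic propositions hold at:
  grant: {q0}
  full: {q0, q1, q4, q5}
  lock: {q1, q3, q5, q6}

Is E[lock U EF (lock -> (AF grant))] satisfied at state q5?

No

AF grant: least fixpoint, start Z0 = {q0}, add states with every successor in Z. Already a fixed point.
Sat(AF grant) = {q0}
Sat(lock -> (AF grant)) = {q0, q2, q4}
EF (lock -> (AF grant)): least fixpoint, start Z0 = {q0, q2, q4}, add states with some successor in Z. Z1 = {q0, q2, q3, q4, q6}; Z2 = {q0, q1, q2, q3, q4, q6}; fixed.
Sat(EF (lock -> (AF grant))) = {q0, q1, q2, q3, q4, q6}
E[lock U EF (lock -> (AF grant))]: least fixpoint, start Z0 = Sat(EF (lock -> (AF grant))) = {q0, q1, q2, q3, q4, q6}, add states in Sat(lock) with some successor in Z. Already a fixed point.
Sat(E[lock U EF (lock -> (AF grant))]) = {q0, q1, q2, q3, q4, q6}
q5 ∉ Sat(E[lock U EF (lock -> (AF grant))]) = {q0, q1, q2, q3, q4, q6}, so the formula does not hold at q5.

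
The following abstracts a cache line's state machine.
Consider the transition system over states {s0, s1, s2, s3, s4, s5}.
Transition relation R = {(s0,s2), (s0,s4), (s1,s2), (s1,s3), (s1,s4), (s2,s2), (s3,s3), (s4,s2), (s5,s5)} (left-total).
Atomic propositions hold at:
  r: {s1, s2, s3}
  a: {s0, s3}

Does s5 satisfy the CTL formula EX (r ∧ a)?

Sat(r ∧ a) = {s3}
Sat(EX (r ∧ a)) = {s : some successor in {s3}} = {s1, s3}
s5 ∉ Sat(EX (r ∧ a)) = {s1, s3}, so the formula does not hold at s5.

No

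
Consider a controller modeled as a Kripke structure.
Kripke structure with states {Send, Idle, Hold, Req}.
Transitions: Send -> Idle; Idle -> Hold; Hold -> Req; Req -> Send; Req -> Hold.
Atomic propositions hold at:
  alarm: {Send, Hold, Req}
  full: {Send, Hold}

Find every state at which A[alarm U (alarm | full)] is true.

Sat(alarm | full) = {Send, Hold, Req}
A[alarm U (alarm | full)]: least fixpoint, start Z0 = Sat((alarm | full)) = {Send, Hold, Req}, add states in Sat(alarm) with every successor in Z. Already a fixed point.
Sat(A[alarm U (alarm | full)]) = {Send, Hold, Req}

{Send, Hold, Req}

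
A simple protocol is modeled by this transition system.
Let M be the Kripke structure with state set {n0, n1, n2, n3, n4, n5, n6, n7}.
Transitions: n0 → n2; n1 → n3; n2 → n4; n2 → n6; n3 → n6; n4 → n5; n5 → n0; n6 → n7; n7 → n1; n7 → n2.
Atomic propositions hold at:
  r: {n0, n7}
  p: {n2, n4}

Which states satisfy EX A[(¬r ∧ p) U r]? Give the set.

Sat(¬r) = {n1, n2, n3, n4, n5, n6}
Sat(¬r ∧ p) = {n2, n4}
A[(¬r ∧ p) U r]: least fixpoint, start Z0 = Sat(r) = {n0, n7}, add states in Sat(¬r ∧ p) with every successor in Z. Already a fixed point.
Sat(A[(¬r ∧ p) U r]) = {n0, n7}
Sat(EX A[(¬r ∧ p) U r]) = {s : some successor in {n0, n7}} = {n5, n6}

{n5, n6}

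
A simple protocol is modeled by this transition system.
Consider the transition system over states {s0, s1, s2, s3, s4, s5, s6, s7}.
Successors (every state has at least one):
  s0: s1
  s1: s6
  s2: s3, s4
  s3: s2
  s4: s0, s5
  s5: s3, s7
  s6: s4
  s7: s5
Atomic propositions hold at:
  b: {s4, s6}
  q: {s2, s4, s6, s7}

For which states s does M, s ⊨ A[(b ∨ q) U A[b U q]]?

Sat(b ∨ q) = {s2, s4, s6, s7}
A[b U q]: least fixpoint, start Z0 = Sat(q) = {s2, s4, s6, s7}, add states in Sat(b) with every successor in Z. Already a fixed point.
Sat(A[b U q]) = {s2, s4, s6, s7}
A[(b ∨ q) U A[b U q]]: least fixpoint, start Z0 = Sat(A[b U q]) = {s2, s4, s6, s7}, add states in Sat(b ∨ q) with every successor in Z. Already a fixed point.
Sat(A[(b ∨ q) U A[b U q]]) = {s2, s4, s6, s7}

{s2, s4, s6, s7}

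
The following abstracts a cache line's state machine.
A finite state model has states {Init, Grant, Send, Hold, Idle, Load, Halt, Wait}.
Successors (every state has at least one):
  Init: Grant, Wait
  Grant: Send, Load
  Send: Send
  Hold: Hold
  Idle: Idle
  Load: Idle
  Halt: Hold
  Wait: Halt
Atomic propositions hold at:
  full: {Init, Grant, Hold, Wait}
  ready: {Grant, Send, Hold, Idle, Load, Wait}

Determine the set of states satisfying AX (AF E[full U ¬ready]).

Sat(¬ready) = {Init, Halt}
E[full U ¬ready]: least fixpoint, start Z0 = Sat(¬ready) = {Init, Halt}, add states in Sat(full) with some successor in Z. Z1 = {Init, Halt, Wait}; fixed.
Sat(E[full U ¬ready]) = {Init, Halt, Wait}
AF E[full U ¬ready]: least fixpoint, start Z0 = {Init, Halt, Wait}, add states with every successor in Z. Already a fixed point.
Sat(AF E[full U ¬ready]) = {Init, Halt, Wait}
Sat(AX (AF E[full U ¬ready])) = {s : every successor in {Init, Halt, Wait}} = {Wait}

{Wait}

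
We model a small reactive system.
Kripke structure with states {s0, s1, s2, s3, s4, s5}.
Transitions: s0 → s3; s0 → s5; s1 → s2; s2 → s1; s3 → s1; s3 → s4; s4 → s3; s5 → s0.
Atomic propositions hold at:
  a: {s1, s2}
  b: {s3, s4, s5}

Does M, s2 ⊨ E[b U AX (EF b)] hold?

EF b: least fixpoint, start Z0 = {s3, s4, s5}, add states with some successor in Z. Z1 = {s0, s3, s4, s5}; fixed.
Sat(EF b) = {s0, s3, s4, s5}
Sat(AX (EF b)) = {s : every successor in {s0, s3, s4, s5}} = {s0, s4, s5}
E[b U AX (EF b)]: least fixpoint, start Z0 = Sat(AX (EF b)) = {s0, s4, s5}, add states in Sat(b) with some successor in Z. Z1 = {s0, s3, s4, s5}; fixed.
Sat(E[b U AX (EF b)]) = {s0, s3, s4, s5}
s2 ∉ Sat(E[b U AX (EF b)]) = {s0, s3, s4, s5}, so the formula does not hold at s2.

No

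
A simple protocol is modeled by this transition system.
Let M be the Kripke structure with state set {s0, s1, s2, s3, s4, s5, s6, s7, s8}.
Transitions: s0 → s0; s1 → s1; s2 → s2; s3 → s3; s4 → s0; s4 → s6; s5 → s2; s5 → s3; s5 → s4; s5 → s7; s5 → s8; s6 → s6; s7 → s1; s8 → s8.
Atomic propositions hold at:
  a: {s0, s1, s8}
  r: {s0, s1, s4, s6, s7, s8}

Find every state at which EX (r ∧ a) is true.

{s0, s1, s4, s5, s7, s8}

Sat(r ∧ a) = {s0, s1, s8}
Sat(EX (r ∧ a)) = {s : some successor in {s0, s1, s8}} = {s0, s1, s4, s5, s7, s8}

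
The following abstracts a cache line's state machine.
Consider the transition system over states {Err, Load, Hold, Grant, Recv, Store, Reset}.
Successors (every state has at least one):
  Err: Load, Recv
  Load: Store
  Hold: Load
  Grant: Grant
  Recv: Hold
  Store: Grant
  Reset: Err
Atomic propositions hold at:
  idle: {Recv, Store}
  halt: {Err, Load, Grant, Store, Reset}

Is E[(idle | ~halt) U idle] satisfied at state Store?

Sat(~halt) = {Hold, Recv}
Sat(idle | ~halt) = {Hold, Recv, Store}
E[(idle | ~halt) U idle]: least fixpoint, start Z0 = Sat(idle) = {Recv, Store}, add states in Sat(idle | ~halt) with some successor in Z. Already a fixed point.
Sat(E[(idle | ~halt) U idle]) = {Recv, Store}
Store ∈ Sat(E[(idle | ~halt) U idle]) = {Recv, Store}, so the formula holds at Store.

Yes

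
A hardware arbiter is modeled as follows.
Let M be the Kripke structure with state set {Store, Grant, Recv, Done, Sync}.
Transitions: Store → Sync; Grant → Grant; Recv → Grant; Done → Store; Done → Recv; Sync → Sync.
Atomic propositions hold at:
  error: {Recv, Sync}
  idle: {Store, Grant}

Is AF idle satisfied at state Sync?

AF idle: least fixpoint, start Z0 = {Store, Grant}, add states with every successor in Z. Z1 = {Store, Grant, Recv}; Z2 = {Store, Grant, Recv, Done}; fixed.
Sat(AF idle) = {Store, Grant, Recv, Done}
Sync ∉ Sat(AF idle) = {Store, Grant, Recv, Done}, so the formula does not hold at Sync.

No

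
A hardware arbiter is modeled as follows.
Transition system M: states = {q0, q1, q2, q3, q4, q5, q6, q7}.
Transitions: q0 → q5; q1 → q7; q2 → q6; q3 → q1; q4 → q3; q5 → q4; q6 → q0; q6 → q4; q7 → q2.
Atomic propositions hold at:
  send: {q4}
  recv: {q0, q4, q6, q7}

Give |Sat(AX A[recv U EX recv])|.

5

Sat(EX recv) = {s : some successor in {q0, q4, q6, q7}} = {q1, q2, q5, q6}
A[recv U EX recv]: least fixpoint, start Z0 = Sat(EX recv) = {q1, q2, q5, q6}, add states in Sat(recv) with every successor in Z. Z1 = {q0, q1, q2, q5, q6, q7}; fixed.
Sat(A[recv U EX recv]) = {q0, q1, q2, q5, q6, q7}
Sat(AX A[recv U EX recv]) = {s : every successor in {q0, q1, q2, q5, q6, q7}} = {q0, q1, q2, q3, q7}
|Sat(AX A[recv U EX recv])| = |{q0, q1, q2, q3, q7}| = 5.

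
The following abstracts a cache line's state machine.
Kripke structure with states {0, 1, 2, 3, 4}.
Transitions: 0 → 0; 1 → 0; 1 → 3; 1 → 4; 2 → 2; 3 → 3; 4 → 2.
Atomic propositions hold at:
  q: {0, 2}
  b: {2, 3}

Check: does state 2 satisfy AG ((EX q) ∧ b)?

Yes

Sat(EX q) = {s : some successor in {0, 2}} = {0, 1, 2, 4}
Sat((EX q) ∧ b) = {2}
AG ((EX q) ∧ b): greatest fixpoint, start Z0 = {2}, keep only states in Sat with every successor in Z. Already a fixed point.
Sat(AG ((EX q) ∧ b)) = {2}
2 ∈ Sat(AG ((EX q) ∧ b)) = {2}, so the formula holds at 2.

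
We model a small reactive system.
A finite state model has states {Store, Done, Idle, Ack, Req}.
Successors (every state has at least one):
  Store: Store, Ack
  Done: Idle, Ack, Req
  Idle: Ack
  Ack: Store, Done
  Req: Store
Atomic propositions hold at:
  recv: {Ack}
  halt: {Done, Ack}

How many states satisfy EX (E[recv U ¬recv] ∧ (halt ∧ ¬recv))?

Sat(¬recv) = {Store, Done, Idle, Req}
E[recv U ¬recv]: least fixpoint, start Z0 = Sat(¬recv) = {Store, Done, Idle, Req}, add states in Sat(recv) with some successor in Z. Z1 = {Store, Done, Idle, Ack, Req}; fixed.
Sat(E[recv U ¬recv]) = {Store, Done, Idle, Ack, Req}
Sat(halt ∧ ¬recv) = {Done}
Sat(E[recv U ¬recv] ∧ (halt ∧ ¬recv)) = {Done}
Sat(EX (E[recv U ¬recv] ∧ (halt ∧ ¬recv))) = {s : some successor in {Done}} = {Ack}
|Sat(EX (E[recv U ¬recv] ∧ (halt ∧ ¬recv)))| = |{Ack}| = 1.

1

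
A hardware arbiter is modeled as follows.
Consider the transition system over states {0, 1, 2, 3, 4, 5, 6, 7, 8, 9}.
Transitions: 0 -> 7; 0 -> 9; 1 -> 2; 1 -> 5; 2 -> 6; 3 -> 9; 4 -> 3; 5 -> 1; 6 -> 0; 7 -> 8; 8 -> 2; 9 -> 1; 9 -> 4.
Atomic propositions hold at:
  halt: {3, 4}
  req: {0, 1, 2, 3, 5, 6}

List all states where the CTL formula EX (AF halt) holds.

{4, 9}

AF halt: least fixpoint, start Z0 = {3, 4}, add states with every successor in Z. Already a fixed point.
Sat(AF halt) = {3, 4}
Sat(EX (AF halt)) = {s : some successor in {3, 4}} = {4, 9}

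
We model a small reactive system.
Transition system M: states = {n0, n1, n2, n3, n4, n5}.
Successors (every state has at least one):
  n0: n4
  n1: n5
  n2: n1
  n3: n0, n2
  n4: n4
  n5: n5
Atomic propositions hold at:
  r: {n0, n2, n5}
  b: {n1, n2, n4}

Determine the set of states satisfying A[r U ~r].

{n0, n1, n2, n3, n4}

Sat(~r) = {n1, n3, n4}
A[r U ~r]: least fixpoint, start Z0 = Sat(~r) = {n1, n3, n4}, add states in Sat(r) with every successor in Z. Z1 = {n0, n1, n2, n3, n4}; fixed.
Sat(A[r U ~r]) = {n0, n1, n2, n3, n4}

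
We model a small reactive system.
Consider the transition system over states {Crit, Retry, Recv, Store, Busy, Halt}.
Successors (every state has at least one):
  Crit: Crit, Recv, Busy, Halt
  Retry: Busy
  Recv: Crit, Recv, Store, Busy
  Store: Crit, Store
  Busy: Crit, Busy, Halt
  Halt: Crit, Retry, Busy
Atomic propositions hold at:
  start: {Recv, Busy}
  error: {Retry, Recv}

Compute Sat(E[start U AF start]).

AF start: least fixpoint, start Z0 = {Recv, Busy}, add states with every successor in Z. Z1 = {Retry, Recv, Busy}; fixed.
Sat(AF start) = {Retry, Recv, Busy}
E[start U AF start]: least fixpoint, start Z0 = Sat(AF start) = {Retry, Recv, Busy}, add states in Sat(start) with some successor in Z. Already a fixed point.
Sat(E[start U AF start]) = {Retry, Recv, Busy}

{Retry, Recv, Busy}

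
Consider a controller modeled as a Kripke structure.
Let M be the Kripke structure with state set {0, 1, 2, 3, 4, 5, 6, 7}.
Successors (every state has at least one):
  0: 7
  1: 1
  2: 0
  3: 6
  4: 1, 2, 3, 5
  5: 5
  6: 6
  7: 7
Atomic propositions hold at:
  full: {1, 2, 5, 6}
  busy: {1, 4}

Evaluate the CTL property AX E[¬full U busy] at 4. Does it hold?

No

Sat(¬full) = {0, 3, 4, 7}
E[¬full U busy]: least fixpoint, start Z0 = Sat(busy) = {1, 4}, add states in Sat(¬full) with some successor in Z. Already a fixed point.
Sat(E[¬full U busy]) = {1, 4}
Sat(AX E[¬full U busy]) = {s : every successor in {1, 4}} = {1}
4 ∉ Sat(AX E[¬full U busy]) = {1}, so the formula does not hold at 4.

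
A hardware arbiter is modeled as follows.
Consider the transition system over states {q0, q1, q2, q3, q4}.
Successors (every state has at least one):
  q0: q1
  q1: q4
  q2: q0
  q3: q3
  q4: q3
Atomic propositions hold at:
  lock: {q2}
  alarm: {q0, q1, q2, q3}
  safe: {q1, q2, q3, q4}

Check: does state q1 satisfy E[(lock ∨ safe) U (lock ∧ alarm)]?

Sat(lock ∨ safe) = {q1, q2, q3, q4}
Sat(lock ∧ alarm) = {q2}
E[(lock ∨ safe) U (lock ∧ alarm)]: least fixpoint, start Z0 = Sat((lock ∧ alarm)) = {q2}, add states in Sat(lock ∨ safe) with some successor in Z. Already a fixed point.
Sat(E[(lock ∨ safe) U (lock ∧ alarm)]) = {q2}
q1 ∉ Sat(E[(lock ∨ safe) U (lock ∧ alarm)]) = {q2}, so the formula does not hold at q1.

No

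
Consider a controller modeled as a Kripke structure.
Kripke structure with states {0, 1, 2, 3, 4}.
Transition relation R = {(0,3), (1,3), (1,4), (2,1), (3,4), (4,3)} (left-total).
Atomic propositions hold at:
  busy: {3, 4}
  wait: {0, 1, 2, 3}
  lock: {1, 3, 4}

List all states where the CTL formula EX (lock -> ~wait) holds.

{1, 3}

Sat(~wait) = {4}
Sat(lock -> ~wait) = {0, 2, 4}
Sat(EX (lock -> ~wait)) = {s : some successor in {0, 2, 4}} = {1, 3}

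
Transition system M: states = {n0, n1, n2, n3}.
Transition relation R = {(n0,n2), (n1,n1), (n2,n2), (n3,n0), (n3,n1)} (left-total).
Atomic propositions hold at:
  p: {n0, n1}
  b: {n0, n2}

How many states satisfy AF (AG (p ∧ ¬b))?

1

Sat(¬b) = {n1, n3}
Sat(p ∧ ¬b) = {n1}
AG (p ∧ ¬b): greatest fixpoint, start Z0 = {n1}, keep only states in Sat with every successor in Z. Already a fixed point.
Sat(AG (p ∧ ¬b)) = {n1}
AF (AG (p ∧ ¬b)): least fixpoint, start Z0 = {n1}, add states with every successor in Z. Already a fixed point.
Sat(AF (AG (p ∧ ¬b))) = {n1}
|Sat(AF (AG (p ∧ ¬b)))| = |{n1}| = 1.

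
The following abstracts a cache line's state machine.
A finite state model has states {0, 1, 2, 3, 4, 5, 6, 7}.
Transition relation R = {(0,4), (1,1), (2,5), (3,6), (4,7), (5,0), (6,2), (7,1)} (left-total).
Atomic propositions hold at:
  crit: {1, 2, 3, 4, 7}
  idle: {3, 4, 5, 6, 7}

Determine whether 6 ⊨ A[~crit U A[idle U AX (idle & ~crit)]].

Sat(~crit) = {0, 5, 6}
Sat(idle & ~crit) = {5, 6}
Sat(AX (idle & ~crit)) = {s : every successor in {5, 6}} = {2, 3}
A[idle U AX (idle & ~crit)]: least fixpoint, start Z0 = Sat(AX (idle & ~crit)) = {2, 3}, add states in Sat(idle) with every successor in Z. Z1 = {2, 3, 6}; fixed.
Sat(A[idle U AX (idle & ~crit)]) = {2, 3, 6}
A[~crit U A[idle U AX (idle & ~crit)]]: least fixpoint, start Z0 = Sat(A[idle U AX (idle & ~crit)]) = {2, 3, 6}, add states in Sat(~crit) with every successor in Z. Already a fixed point.
Sat(A[~crit U A[idle U AX (idle & ~crit)]]) = {2, 3, 6}
6 ∈ Sat(A[~crit U A[idle U AX (idle & ~crit)]]) = {2, 3, 6}, so the formula holds at 6.

Yes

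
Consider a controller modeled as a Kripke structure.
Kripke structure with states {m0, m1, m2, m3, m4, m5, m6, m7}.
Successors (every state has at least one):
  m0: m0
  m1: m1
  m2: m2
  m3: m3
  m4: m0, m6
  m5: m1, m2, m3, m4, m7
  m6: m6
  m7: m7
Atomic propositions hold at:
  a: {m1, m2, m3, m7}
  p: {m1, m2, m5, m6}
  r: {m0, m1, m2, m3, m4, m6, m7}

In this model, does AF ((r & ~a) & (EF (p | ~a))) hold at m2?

No

Sat(~a) = {m0, m4, m5, m6}
Sat(r & ~a) = {m0, m4, m6}
Sat(p | ~a) = {m0, m1, m2, m4, m5, m6}
EF (p | ~a): least fixpoint, start Z0 = {m0, m1, m2, m4, m5, m6}, add states with some successor in Z. Already a fixed point.
Sat(EF (p | ~a)) = {m0, m1, m2, m4, m5, m6}
Sat((r & ~a) & (EF (p | ~a))) = {m0, m4, m6}
AF ((r & ~a) & (EF (p | ~a))): least fixpoint, start Z0 = {m0, m4, m6}, add states with every successor in Z. Already a fixed point.
Sat(AF ((r & ~a) & (EF (p | ~a)))) = {m0, m4, m6}
m2 ∉ Sat(AF ((r & ~a) & (EF (p | ~a)))) = {m0, m4, m6}, so the formula does not hold at m2.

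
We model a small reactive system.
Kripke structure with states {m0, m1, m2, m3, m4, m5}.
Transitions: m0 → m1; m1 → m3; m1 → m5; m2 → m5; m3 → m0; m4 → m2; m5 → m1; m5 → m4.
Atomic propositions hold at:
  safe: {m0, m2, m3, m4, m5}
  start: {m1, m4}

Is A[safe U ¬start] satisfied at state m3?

Yes

Sat(¬start) = {m0, m2, m3, m5}
A[safe U ¬start]: least fixpoint, start Z0 = Sat(¬start) = {m0, m2, m3, m5}, add states in Sat(safe) with every successor in Z. Z1 = {m0, m2, m3, m4, m5}; fixed.
Sat(A[safe U ¬start]) = {m0, m2, m3, m4, m5}
m3 ∈ Sat(A[safe U ¬start]) = {m0, m2, m3, m4, m5}, so the formula holds at m3.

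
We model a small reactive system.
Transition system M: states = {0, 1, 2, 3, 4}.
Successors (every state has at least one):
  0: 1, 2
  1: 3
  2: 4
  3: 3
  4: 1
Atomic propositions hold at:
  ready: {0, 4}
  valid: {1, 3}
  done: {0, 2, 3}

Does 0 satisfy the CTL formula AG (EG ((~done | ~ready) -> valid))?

No

Sat(~done) = {1, 4}
Sat(~ready) = {1, 2, 3}
Sat(~done | ~ready) = {1, 2, 3, 4}
Sat((~done | ~ready) -> valid) = {0, 1, 3}
EG ((~done | ~ready) -> valid): greatest fixpoint, start Z0 = {0, 1, 3}, keep only states in Sat with some successor in Z. Already a fixed point.
Sat(EG ((~done | ~ready) -> valid)) = {0, 1, 3}
AG (EG ((~done | ~ready) -> valid)): greatest fixpoint, start Z0 = {0, 1, 3}, keep only states in Sat with every successor in Z. Z1 = {1, 3}; fixed.
Sat(AG (EG ((~done | ~ready) -> valid))) = {1, 3}
0 ∉ Sat(AG (EG ((~done | ~ready) -> valid))) = {1, 3}, so the formula does not hold at 0.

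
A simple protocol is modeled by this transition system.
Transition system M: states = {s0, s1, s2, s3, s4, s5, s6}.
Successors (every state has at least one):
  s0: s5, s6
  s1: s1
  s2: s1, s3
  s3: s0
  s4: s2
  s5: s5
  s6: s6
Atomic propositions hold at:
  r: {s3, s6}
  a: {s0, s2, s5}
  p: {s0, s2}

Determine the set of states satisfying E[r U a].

E[r U a]: least fixpoint, start Z0 = Sat(a) = {s0, s2, s5}, add states in Sat(r) with some successor in Z. Z1 = {s0, s2, s3, s5}; fixed.
Sat(E[r U a]) = {s0, s2, s3, s5}

{s0, s2, s3, s5}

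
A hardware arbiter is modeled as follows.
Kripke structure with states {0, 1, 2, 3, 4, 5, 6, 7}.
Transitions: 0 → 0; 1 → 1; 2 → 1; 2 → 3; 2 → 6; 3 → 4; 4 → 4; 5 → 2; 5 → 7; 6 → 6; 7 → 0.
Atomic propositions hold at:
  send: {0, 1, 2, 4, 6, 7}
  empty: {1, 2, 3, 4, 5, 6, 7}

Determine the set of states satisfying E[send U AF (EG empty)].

{1, 2, 3, 4, 5, 6}

EG empty: greatest fixpoint, start Z0 = {1, 2, 3, 4, 5, 6, 7}, keep only states in Sat with some successor in Z. Z1 = {1, 2, 3, 4, 5, 6}; fixed.
Sat(EG empty) = {1, 2, 3, 4, 5, 6}
AF (EG empty): least fixpoint, start Z0 = {1, 2, 3, 4, 5, 6}, add states with every successor in Z. Already a fixed point.
Sat(AF (EG empty)) = {1, 2, 3, 4, 5, 6}
E[send U AF (EG empty)]: least fixpoint, start Z0 = Sat(AF (EG empty)) = {1, 2, 3, 4, 5, 6}, add states in Sat(send) with some successor in Z. Already a fixed point.
Sat(E[send U AF (EG empty)]) = {1, 2, 3, 4, 5, 6}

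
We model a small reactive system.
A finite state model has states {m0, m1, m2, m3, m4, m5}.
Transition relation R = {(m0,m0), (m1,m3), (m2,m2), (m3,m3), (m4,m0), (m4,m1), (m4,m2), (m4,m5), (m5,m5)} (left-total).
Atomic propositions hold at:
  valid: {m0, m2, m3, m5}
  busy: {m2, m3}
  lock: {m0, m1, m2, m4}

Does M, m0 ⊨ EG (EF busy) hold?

EF busy: least fixpoint, start Z0 = {m2, m3}, add states with some successor in Z. Z1 = {m1, m2, m3, m4}; fixed.
Sat(EF busy) = {m1, m2, m3, m4}
EG (EF busy): greatest fixpoint, start Z0 = {m1, m2, m3, m4}, keep only states in Sat with some successor in Z. Already a fixed point.
Sat(EG (EF busy)) = {m1, m2, m3, m4}
m0 ∉ Sat(EG (EF busy)) = {m1, m2, m3, m4}, so the formula does not hold at m0.

No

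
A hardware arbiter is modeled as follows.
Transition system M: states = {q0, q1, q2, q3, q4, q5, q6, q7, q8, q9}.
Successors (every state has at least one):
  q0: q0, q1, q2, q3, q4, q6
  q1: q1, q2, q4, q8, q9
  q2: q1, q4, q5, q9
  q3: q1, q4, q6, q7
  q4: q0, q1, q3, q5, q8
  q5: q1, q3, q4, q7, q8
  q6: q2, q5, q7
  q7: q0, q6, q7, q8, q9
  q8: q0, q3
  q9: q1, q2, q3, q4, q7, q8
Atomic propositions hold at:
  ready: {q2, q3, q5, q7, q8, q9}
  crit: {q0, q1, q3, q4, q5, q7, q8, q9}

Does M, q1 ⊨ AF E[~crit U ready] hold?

No

Sat(~crit) = {q2, q6}
E[~crit U ready]: least fixpoint, start Z0 = Sat(ready) = {q2, q3, q5, q7, q8, q9}, add states in Sat(~crit) with some successor in Z. Z1 = {q2, q3, q5, q6, q7, q8, q9}; fixed.
Sat(E[~crit U ready]) = {q2, q3, q5, q6, q7, q8, q9}
AF E[~crit U ready]: least fixpoint, start Z0 = {q2, q3, q5, q6, q7, q8, q9}, add states with every successor in Z. Already a fixed point.
Sat(AF E[~crit U ready]) = {q2, q3, q5, q6, q7, q8, q9}
q1 ∉ Sat(AF E[~crit U ready]) = {q2, q3, q5, q6, q7, q8, q9}, so the formula does not hold at q1.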